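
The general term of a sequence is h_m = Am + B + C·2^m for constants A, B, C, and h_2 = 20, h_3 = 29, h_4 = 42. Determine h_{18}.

262240

At m = 2, 3, 4: 2A + B + 4C = 20; 3A + B + 8C = 29; 4A + B + 16C = 42.
Subtracting the first from the second: A + 4C = 9.
Subtracting the second from the third: A + 8C = 13.
Solving: C = 1, A = 5, then B = 6.
Therefore h_{18} = 90 + 6 + 1·262144 = 262240.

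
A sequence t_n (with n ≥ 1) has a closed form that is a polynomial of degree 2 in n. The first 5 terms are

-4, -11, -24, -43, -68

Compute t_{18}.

-939

1st diffs: -7, -13, -19, -25.
2nd diffs: -6, -6, -6 (constant).
Newton forward-difference form: t_n = -4 + (-7)·C(n-1,1) + (-6)·C(n-1,2).
At n = 18: n-1 = 17, so t_{18} = -4 - 119 - 816 = -939.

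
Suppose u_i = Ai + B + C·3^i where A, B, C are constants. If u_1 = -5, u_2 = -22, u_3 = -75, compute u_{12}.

Write the equations: A + B + 3C = -5; 2A + B + 9C = -22; 3A + B + 27C = -75.
Subtracting the first from the second: A + 6C = -17.
Subtracting the second from the third: A + 18C = -53.
Solving: C = -3, A = 1, then B = 3.
Therefore u_{12} = 12 + 3 + (-3)·531441 = -1594308.

-1594308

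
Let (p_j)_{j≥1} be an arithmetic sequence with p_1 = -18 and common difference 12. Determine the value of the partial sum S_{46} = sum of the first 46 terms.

11592

p_j = -18 + (j - 1)·12.
p_{46} = 522; S = 46·(-18 + 522)/2 = 11592.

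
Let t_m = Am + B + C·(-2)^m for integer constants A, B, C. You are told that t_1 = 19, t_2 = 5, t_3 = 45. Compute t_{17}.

393293

At m = 1, 2, 3: A + B - 2C = 19; 2A + B + 4C = 5; 3A + B - 8C = 45.
Subtracting the first from the second: A + 6C = -14.
Subtracting the second from the third: A - 12C = 40.
Solving: C = -3, A = 4, then B = 9.
Hence t_{17} = 4·17 + 9 + (-3)·(-131072) = 393293.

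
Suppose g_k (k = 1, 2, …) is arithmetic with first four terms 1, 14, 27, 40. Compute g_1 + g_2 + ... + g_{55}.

19360

Common difference d = 13.
g_k = 1 + (k - 1)·13.
g_{55} = 703; S = 55·(1 + 703)/2 = 19360.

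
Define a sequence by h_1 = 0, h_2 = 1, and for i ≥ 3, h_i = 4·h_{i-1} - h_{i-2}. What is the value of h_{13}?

Step forward from the initial values:
h_3 = 4; h_4 = 15; h_5 = 56; …; h_{10} = 40545; h_{11} = 151316; h_{12} = 564719; h_{13} = 2107560.

2107560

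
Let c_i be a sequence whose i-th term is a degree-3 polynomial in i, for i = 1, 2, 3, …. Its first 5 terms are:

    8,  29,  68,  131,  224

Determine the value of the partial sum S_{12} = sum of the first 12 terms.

1st diffs: 21, 39, 63, 93.
2nd diffs: 18, 24, 30.
3rd diffs: 6, 6 (constant).
So c_i = i^3 + 3i^2 + 5i - 1.
Continuing: …, 353, 524, 743, 1016, …, c_{12} = 2219.
Summing i = 1..12 (12 terms) gives 8412.

8412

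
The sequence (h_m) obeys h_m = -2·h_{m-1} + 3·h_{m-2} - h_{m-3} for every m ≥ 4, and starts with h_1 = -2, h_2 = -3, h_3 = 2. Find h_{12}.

-82567

Iterate the recurrence:
h_4 = -11, h_5 = 31, h_6 = -97, h_7 = 298, h_8 = -918, h_9 = 2827, h_{10} = -8706, h_{11} = 26811, h_{12} = -82567.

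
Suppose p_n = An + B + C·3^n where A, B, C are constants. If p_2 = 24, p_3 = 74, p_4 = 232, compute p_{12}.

Write the equations: 2A + B + 9C = 24; 3A + B + 27C = 74; 4A + B + 81C = 232.
Subtracting the first from the second: A + 18C = 50.
Subtracting the second from the third: A + 54C = 158.
Solving: C = 3, A = -4, then B = 5.
Hence p_{12} = -4·12 + 5 + 3·531441 = 1594280.

1594280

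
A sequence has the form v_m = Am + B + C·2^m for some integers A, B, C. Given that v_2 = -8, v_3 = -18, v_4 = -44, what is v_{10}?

At m = 2, 3, 4: 2A + B + 4C = -8; 3A + B + 8C = -18; 4A + B + 16C = -44.
Subtracting the first from the second: A + 4C = -10.
Subtracting the second from the third: A + 8C = -26.
Solving: C = -4, A = 6, then B = -4.
Hence v_{10} = 6·10 + (-4) + (-4)·1024 = -4040.

-4040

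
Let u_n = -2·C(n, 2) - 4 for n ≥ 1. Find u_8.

C(8, 2) = 28, so u_8 = -60.

-60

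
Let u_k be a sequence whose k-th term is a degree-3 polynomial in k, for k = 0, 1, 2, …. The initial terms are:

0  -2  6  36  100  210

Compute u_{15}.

6480

1st diffs: -2, 8, 30, 64, 110.
2nd diffs: 10, 22, 34, 46.
3rd diffs: 12, 12, 12 (constant).
Newton forward-difference form: u_k = (-2)·C(k,1) + 10·C(k,2) + 12·C(k,3).
At k = 15: k = 15, so u_{15} = -30 + 1050 + 5460 = 6480.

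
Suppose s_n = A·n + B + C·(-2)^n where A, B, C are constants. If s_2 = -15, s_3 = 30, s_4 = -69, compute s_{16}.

Write the equations: 2A + B + 4C = -15; 3A + B - 8C = 30; 4A + B + 16C = -69.
Subtracting the first from the second: A - 12C = 45.
Subtracting the second from the third: A + 24C = -99.
Solving: C = -4, A = -3, then B = 7.
So s_n = -3·n + 7 + (-4)·(-2)^n; at n=16 this is -262185.

-262185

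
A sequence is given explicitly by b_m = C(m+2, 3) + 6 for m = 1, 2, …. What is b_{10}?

226

C(12, 3) = 220, so b_{10} = 226.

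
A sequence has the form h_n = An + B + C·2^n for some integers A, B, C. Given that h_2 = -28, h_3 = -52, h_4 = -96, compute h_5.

-180

Plug in n = 2, 3, 4: 2A + B + 4C = -28; 3A + B + 8C = -52; 4A + B + 16C = -96.
Subtracting the first from the second: A + 4C = -24.
Subtracting the second from the third: A + 8C = -44.
Solving: C = -5, A = -4, then B = 0.
Therefore h_5 = -20 + 0 + (-5)·32 = -180.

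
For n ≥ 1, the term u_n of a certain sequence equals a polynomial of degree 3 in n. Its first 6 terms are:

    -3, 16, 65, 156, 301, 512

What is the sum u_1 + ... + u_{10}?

1st diffs: 19, 49, 91, 145, 211.
2nd diffs: 30, 42, 54, 66.
3rd diffs: 12, 12, 12 (constant).
Newton forward-difference form: u_n = -3 + 19·C(n-1,1) + 30·C(n-1,2) + 12·C(n-1,3).
Continuing: 801, 1180, 1661, 2256.
Summing n = 1..10 (10 terms) gives 6945.

6945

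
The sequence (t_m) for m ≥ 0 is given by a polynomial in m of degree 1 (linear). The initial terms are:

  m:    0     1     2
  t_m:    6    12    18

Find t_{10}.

66

1st diffs: 6, 6 (constant).
So t_m = 6m + 6.
Evaluating at m = 10 gives t_{10} = 66.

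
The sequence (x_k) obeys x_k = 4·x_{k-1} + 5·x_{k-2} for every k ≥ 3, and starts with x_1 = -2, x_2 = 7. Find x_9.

Step forward from the initial values:
x_3 = 18  x_4 = 107  x_5 = 518  x_6 = 2607  x_7 = 13018  x_8 = 65107  x_9 = 325518.
(Characteristic roots are 5 and -1.)

325518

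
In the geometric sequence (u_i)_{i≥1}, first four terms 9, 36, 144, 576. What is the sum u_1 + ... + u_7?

49149

Common ratio r = 4.
u_i = 9·4^(i-1).
S = 9·(4^7 - 1)/(4 - 1) = 9·(16384 - 1)/(3) = 49149.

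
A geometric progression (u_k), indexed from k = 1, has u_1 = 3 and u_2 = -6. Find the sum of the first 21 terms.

Common ratio r = -2.
u_k = 3·(-2)^(k-1).
S = 3·((-2)^21 - 1)/(-2 - 1) = 3·(-2097152 - 1)/(-3) = 2097153.

2097153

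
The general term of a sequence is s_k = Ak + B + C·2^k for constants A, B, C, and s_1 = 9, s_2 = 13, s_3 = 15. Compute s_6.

Plug in k = 1, 2, 3: A + B + 2C = 9; 2A + B + 4C = 13; 3A + B + 8C = 15.
Subtracting the first from the second: A + 2C = 4.
Subtracting the second from the third: A + 4C = 2.
Solving: C = -1, A = 6, then B = 5.
So s_k = 6·k + 5 + (-1)·2^k; at k=6 this is -23.

-23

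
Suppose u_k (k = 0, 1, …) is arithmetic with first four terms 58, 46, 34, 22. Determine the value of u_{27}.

Common difference d = -12.
u_k = 58 + (k - 0)·(-12).
u_{27} = 58 + 27·(-12) = -266.

-266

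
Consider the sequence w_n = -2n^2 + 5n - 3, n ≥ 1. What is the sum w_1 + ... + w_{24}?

Over n = 1..24: Σn = 300, Σn² = 4900.
Total = (-2)·4900 + (5)·300 + (-3)·24 = -8372.

-8372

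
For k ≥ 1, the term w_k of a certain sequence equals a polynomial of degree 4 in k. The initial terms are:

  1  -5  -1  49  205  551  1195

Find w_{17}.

64945

1st diffs: -6, 4, 50, 156, 346, 644.
2nd diffs: 10, 46, 106, 190, 298.
3rd diffs: 36, 60, 84, 108.
4th diffs: 24, 24, 24 (constant).
Newton forward-difference form: w_k = 1 + (-6)·C(k-1,1) + 10·C(k-1,2) + 36·C(k-1,3) + 24·C(k-1,4).
At k = 17: k-1 = 16, so w_{17} = 1 - 96 + 1200 + 20160 + 43680 = 64945.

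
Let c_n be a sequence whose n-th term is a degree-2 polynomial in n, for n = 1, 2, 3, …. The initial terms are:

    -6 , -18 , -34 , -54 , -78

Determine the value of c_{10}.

-258

1st diffs: -12, -16, -20, -24.
2nd diffs: -4, -4, -4 (constant).
Newton forward-difference form: c_n = -6 + (-12)·C(n-1,1) + (-4)·C(n-1,2).
At n = 10: n-1 = 9, so c_{10} = -6 - 108 - 144 = -258.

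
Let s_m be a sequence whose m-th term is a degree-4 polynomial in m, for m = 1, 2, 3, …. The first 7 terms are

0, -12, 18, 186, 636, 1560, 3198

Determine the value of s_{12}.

1st diffs: -12, 30, 168, 450, 924, 1638.
2nd diffs: 42, 138, 282, 474, 714.
3rd diffs: 96, 144, 192, 240.
4th diffs: 48, 48, 48 (constant).
Newton forward-difference form: s_m = (-12)·C(m-1,1) + 42·C(m-1,2) + 96·C(m-1,3) + 48·C(m-1,4).
At m = 12: m-1 = 11, so s_{12} = -132 + 2310 + 15840 + 15840 = 33858.

33858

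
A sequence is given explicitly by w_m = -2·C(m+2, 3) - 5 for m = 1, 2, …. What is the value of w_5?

C(7, 3) = 35, so w_5 = -75.

-75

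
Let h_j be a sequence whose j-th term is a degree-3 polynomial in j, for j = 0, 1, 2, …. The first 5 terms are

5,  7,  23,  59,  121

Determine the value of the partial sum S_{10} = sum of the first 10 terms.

3080

1st diffs: 2, 16, 36, 62.
2nd diffs: 14, 20, 26.
3rd diffs: 6, 6 (constant).
Newton forward-difference form: h_j = 5 + 2·C(j,1) + 14·C(j,2) + 6·C(j,3).
Continuing: …, 215, 347, 523, 749, …, h_9 = 1031.
Summing j = 0..9 (10 terms) gives 3080.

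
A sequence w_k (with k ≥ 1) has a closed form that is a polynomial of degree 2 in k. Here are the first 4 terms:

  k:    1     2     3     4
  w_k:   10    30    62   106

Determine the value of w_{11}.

1st diffs: 20, 32, 44.
2nd diffs: 12, 12 (constant).
Newton forward-difference form: w_k = 10 + 20·C(k-1,1) + 12·C(k-1,2).
At k = 11: k-1 = 10, so w_{11} = 10 + 200 + 540 = 750.

750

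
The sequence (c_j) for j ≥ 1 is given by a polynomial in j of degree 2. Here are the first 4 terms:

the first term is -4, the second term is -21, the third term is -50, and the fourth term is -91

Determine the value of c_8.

-375

1st diffs: -17, -29, -41.
2nd diffs: -12, -12 (constant).
Newton forward-difference form: c_j = -4 + (-17)·C(j-1,1) + (-12)·C(j-1,2).
At j = 8: j-1 = 7, so c_8 = -4 - 119 - 252 = -375.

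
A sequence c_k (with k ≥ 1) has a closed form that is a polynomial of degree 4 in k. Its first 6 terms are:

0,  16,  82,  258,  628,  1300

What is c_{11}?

14650

1st diffs: 16, 66, 176, 370, 672.
2nd diffs: 50, 110, 194, 302.
3rd diffs: 60, 84, 108.
4th diffs: 24, 24 (constant).
Newton forward-difference form: c_k = 16·C(k-1,1) + 50·C(k-1,2) + 60·C(k-1,3) + 24·C(k-1,4).
At k = 11: k-1 = 10, so c_{11} = 160 + 2250 + 7200 + 5040 = 14650.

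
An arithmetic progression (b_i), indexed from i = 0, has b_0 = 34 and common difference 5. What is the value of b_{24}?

b_i = 34 + (i - 0)·5.
b_{24} = 34 + 24·5 = 154.

154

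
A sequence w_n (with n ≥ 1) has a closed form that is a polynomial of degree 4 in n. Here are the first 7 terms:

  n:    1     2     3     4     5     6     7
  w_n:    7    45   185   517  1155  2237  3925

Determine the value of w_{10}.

14605

1st diffs: 38, 140, 332, 638, 1082, 1688.
2nd diffs: 102, 192, 306, 444, 606.
3rd diffs: 90, 114, 138, 162.
4th diffs: 24, 24, 24 (constant).
Newton forward-difference form: w_n = 7 + 38·C(n-1,1) + 102·C(n-1,2) + 90·C(n-1,3) + 24·C(n-1,4).
At n = 10: n-1 = 9, so w_{10} = 7 + 342 + 3672 + 7560 + 3024 = 14605.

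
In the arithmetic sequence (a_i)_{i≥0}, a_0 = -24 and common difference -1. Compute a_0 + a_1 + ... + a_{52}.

a_i = -24 + (i - 0)·(-1).
a_{52} = -76; S = 53·(-24 + (-76))/2 = -2650.

-2650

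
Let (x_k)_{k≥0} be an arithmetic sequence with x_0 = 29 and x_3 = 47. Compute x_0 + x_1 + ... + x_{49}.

8800

Common difference d = (47 - 29) / (3 - 0) = 6.
x_k = 29 + (k - 0)·6.
x_{49} = 323; S = 50·(29 + 323)/2 = 8800.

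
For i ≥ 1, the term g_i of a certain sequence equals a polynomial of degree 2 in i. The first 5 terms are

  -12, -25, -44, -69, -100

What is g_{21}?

1st diffs: -13, -19, -25, -31.
2nd diffs: -6, -6, -6 (constant).
So g_i = -3i^2 - 4i - 5.
Evaluating at i = 21 gives g_{21} = -1412.

-1412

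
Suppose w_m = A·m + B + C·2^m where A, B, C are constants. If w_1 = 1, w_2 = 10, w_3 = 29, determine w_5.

147

The three given values yield: A + B + 2C = 1; 2A + B + 4C = 10; 3A + B + 8C = 29.
Subtracting the first from the second: A + 2C = 9.
Subtracting the second from the third: A + 4C = 19.
Solving: C = 5, A = -1, then B = -8.
Therefore w_5 = -5 + (-8) + 5·32 = 147.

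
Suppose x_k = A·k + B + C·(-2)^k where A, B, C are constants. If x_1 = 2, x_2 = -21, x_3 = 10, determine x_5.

72

Plug in k = 1, 2, 3: A + B - 2C = 2; 2A + B + 4C = -21; 3A + B - 8C = 10.
Subtracting the first from the second: A + 6C = -23.
Subtracting the second from the third: A - 12C = 31.
Solving: C = -3, A = -5, then B = 1.
Therefore x_5 = -25 + 1 + (-3)·(-32) = 72.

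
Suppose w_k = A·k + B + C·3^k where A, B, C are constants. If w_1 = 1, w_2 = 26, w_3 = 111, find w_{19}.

5811307231

At k = 1, 2, 3: A + B + 3C = 1; 2A + B + 9C = 26; 3A + B + 27C = 111.
Subtracting the first from the second: A + 6C = 25.
Subtracting the second from the third: A + 18C = 85.
Solving: C = 5, A = -5, then B = -9.
So w_k = -5·k + (-9) + 5·3^k; at k=19 this is 5811307231.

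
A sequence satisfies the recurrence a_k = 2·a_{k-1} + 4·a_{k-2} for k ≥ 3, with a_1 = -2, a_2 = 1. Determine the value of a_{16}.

-14712832

Step forward from the initial values:
a_3 = -6; a_4 = -8; a_5 = -40; …; a_{13} = -434176; a_{14} = -1404928; a_{15} = -4546560; a_{16} = -14712832.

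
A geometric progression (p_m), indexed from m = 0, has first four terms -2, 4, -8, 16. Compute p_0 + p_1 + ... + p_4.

-22

Common ratio r = -2.
p_m = (-2)·(-2)^(m-0).
S = (-2)·((-2)^5 - 1)/(-2 - 1) = (-2)·(-32 - 1)/(-3) = -22.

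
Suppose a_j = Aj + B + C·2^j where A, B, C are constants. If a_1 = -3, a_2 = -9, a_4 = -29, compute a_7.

-153

At j = 1, 2, 4: A + B + 2C = -3; 2A + B + 4C = -9; 4A + B + 16C = -29.
Subtracting the first from the second: A + 2C = -6.
Subtracting the second from the third: 2A + 12C = -20.
Solving: C = -1, A = -4, then B = 3.
So a_j = -4·j + 3 + (-1)·2^j; at j=7 this is -153.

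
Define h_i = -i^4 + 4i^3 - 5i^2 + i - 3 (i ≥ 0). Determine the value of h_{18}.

-83253

h_{18} = -1·18^4 + 4·18^3 - 5·18^2 + 1·18 - 3 = -83253.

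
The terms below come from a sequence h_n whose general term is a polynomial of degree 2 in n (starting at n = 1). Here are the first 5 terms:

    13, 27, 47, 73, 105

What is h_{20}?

1st diffs: 14, 20, 26, 32.
2nd diffs: 6, 6, 6 (constant).
So h_n = 3n^2 + 5n + 5.
Evaluating at n = 20 gives h_{20} = 1305.

1305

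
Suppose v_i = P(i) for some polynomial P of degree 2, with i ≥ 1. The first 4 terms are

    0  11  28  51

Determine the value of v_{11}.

1st diffs: 11, 17, 23.
2nd diffs: 6, 6 (constant).
So v_i = 3i^2 + 2i - 5.
Evaluating at i = 11 gives v_{11} = 380.

380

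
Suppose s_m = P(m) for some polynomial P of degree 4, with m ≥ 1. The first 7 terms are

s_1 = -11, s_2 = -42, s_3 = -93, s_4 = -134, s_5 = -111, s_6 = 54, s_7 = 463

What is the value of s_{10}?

4534

1st diffs: -31, -51, -41, 23, 165, 409.
2nd diffs: -20, 10, 64, 142, 244.
3rd diffs: 30, 54, 78, 102.
4th diffs: 24, 24, 24 (constant).
Newton forward-difference form: s_m = -11 + (-31)·C(m-1,1) + (-20)·C(m-1,2) + 30·C(m-1,3) + 24·C(m-1,4).
At m = 10: m-1 = 9, so s_{10} = -11 - 279 - 720 + 2520 + 3024 = 4534.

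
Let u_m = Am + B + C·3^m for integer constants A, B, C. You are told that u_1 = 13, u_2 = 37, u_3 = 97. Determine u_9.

59101

At m = 1, 2, 3: A + B + 3C = 13; 2A + B + 9C = 37; 3A + B + 27C = 97.
Subtracting the first from the second: A + 6C = 24.
Subtracting the second from the third: A + 18C = 60.
Solving: C = 3, A = 6, then B = -2.
Hence u_9 = 6·9 + (-2) + 3·19683 = 59101.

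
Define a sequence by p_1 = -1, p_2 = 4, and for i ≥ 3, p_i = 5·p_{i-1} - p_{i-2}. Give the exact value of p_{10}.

1222109

Compute successive terms:
p_3 = 21  p_4 = 101  p_5 = 484  p_6 = 2319  p_7 = 11111  p_8 = 53236  p_9 = 255069  p_{10} = 1222109.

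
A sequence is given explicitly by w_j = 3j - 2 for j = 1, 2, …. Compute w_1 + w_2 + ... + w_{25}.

Over j = 1..25: Σj = 325.
Total = (3)·325 + (-2)·25 = 925.

925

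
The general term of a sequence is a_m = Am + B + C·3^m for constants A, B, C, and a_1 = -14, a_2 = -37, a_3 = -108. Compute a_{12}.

Plug in m = 1, 2, 3: A + B + 3C = -14; 2A + B + 9C = -37; 3A + B + 27C = -108.
Subtracting the first from the second: A + 6C = -23.
Subtracting the second from the third: A + 18C = -71.
Solving: C = -4, A = 1, then B = -3.
So a_m = 1·m + (-3) + (-4)·3^m; at m=12 this is -2125755.

-2125755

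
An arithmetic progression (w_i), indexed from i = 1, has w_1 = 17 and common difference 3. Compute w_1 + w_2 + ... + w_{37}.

2627

w_i = 17 + (i - 1)·3.
w_{37} = 125; S = 37·(17 + 125)/2 = 2627.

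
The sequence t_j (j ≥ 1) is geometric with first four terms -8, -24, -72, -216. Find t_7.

Common ratio r = 3.
t_j = (-8)·3^(j-1).
t_7 = (-8)·3^6 = -5832.

-5832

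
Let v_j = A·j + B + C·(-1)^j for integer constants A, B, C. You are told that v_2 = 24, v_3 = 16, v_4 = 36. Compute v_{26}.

At j = 2, 3, 4: 2A + B + C = 24; 3A + B - C = 16; 4A + B + C = 36.
Subtracting the first from the second: A - 2C = -8.
Subtracting the second from the third: A + 2C = 20.
Solving: C = 7, A = 6, then B = 5.
Hence v_{26} = 6·26 + 5 + 7·1 = 168.

168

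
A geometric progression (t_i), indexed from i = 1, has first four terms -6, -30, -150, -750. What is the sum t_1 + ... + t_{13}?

Common ratio r = 5.
t_i = (-6)·5^(i-1).
S = (-6)·(5^13 - 1)/(5 - 1) = (-6)·(1220703125 - 1)/(4) = -1831054686.

-1831054686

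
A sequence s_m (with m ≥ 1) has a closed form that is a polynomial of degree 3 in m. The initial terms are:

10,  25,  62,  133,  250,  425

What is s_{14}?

5353

1st diffs: 15, 37, 71, 117, 175.
2nd diffs: 22, 34, 46, 58.
3rd diffs: 12, 12, 12 (constant).
So s_m = 2m^3 - m^2 + 4m + 5.
Evaluating at m = 14 gives s_{14} = 5353.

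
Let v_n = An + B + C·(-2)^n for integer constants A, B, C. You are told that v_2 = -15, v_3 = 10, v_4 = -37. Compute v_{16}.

-131065

The three given values yield: 2A + B + 4C = -15; 3A + B - 8C = 10; 4A + B + 16C = -37.
Subtracting the first from the second: A - 12C = 25.
Subtracting the second from the third: A + 24C = -47.
Solving: C = -2, A = 1, then B = -9.
So v_n = 1·n + (-9) + (-2)·(-2)^n; at n=16 this is -131065.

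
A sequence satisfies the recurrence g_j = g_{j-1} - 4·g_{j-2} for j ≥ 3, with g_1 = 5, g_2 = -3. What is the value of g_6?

Step forward from the initial values:
g_3 = -23;  g_4 = -11;  g_5 = 81;  g_6 = 125.

125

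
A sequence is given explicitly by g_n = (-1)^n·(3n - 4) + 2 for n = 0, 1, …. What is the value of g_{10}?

28

(-1)^10 = 1; 3n - 4 at n=10 is 26; so g_{10} = 28.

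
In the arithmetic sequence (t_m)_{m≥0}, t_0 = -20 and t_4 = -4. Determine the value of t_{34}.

116

Common difference d = (-4 - (-20)) / (4 - 0) = 4.
t_m = -20 + (m - 0)·4.
t_{34} = -20 + 34·4 = 116.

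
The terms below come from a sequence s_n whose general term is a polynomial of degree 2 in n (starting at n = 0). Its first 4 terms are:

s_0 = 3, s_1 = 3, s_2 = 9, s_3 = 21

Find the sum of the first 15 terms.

1st diffs: 0, 6, 12.
2nd diffs: 6, 6 (constant).
So s_n = 3n^2 - 3n + 3.
Continuing: …, 39, 63, 93, 129, …, s_{14} = 549.
Summing n = 0..14 (15 terms) gives 2775.

2775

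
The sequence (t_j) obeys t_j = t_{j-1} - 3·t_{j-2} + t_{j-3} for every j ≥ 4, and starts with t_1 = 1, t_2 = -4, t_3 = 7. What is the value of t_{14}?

74

Applying the relation repeatedly:
t_4 = 20;  t_5 = -5;  t_6 = -58;  …;  t_{11} = -629;  t_{12} = 440;  t_{13} = 2023;  t_{14} = 74.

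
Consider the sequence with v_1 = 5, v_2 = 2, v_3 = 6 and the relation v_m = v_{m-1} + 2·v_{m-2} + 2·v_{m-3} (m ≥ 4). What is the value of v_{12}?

11952

Step forward from the initial values:
v_4 = 20, v_5 = 36, v_6 = 88, v_7 = 200, v_8 = 448, v_9 = 1024, v_{10} = 2320, v_{11} = 5264, v_{12} = 11952.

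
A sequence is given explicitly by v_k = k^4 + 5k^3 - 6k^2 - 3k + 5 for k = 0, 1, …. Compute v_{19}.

v_{19} = 1·19^4 + 5·19^3 - 6·19^2 - 3·19 + 5 = 162398.

162398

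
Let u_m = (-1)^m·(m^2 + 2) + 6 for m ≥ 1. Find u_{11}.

(-1)^11 = -1; m^2 + 2 at m=11 is 123; so u_{11} = -117.

-117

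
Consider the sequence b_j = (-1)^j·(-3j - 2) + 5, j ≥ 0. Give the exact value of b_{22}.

-63

(-1)^22 = 1; -3j - 2 at j=22 is -68; so b_{22} = -63.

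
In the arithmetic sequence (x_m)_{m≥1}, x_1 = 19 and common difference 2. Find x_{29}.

75

x_m = 19 + (m - 1)·2.
x_{29} = 19 + 28·2 = 75.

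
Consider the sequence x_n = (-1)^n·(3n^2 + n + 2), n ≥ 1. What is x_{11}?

(-1)^11 = -1; 3n^2 + n + 2 at n=11 is 376; so x_{11} = -376.

-376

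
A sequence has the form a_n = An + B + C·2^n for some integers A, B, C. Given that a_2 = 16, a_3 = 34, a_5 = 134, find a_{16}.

At n = 2, 3, 5: 2A + B + 4C = 16; 3A + B + 8C = 34; 5A + B + 32C = 134.
Subtracting the first from the second: A + 4C = 18.
Subtracting the second from the third: 2A + 24C = 100.
Solving: C = 4, A = 2, then B = -4.
Therefore a_{16} = 32 + (-4) + 4·65536 = 262172.

262172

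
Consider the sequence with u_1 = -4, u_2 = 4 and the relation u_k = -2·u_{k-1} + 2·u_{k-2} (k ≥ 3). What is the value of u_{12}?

Compute successive terms:
u_3 = -16  u_4 = 40  u_5 = -112  u_6 = 304  u_7 = -832  u_8 = 2272  u_9 = -6208  u_{10} = 16960  u_{11} = -46336  u_{12} = 126592.

126592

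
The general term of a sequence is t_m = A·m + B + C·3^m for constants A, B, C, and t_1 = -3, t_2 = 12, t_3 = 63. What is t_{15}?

Plug in m = 1, 2, 3: A + B + 3C = -3; 2A + B + 9C = 12; 3A + B + 27C = 63.
Subtracting the first from the second: A + 6C = 15.
Subtracting the second from the third: A + 18C = 51.
Solving: C = 3, A = -3, then B = -9.
Hence t_{15} = -3·15 + (-9) + 3·14348907 = 43046667.

43046667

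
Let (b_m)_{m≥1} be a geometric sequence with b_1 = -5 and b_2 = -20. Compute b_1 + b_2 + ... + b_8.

-109225

Common ratio r = 4.
b_m = (-5)·4^(m-1).
S = (-5)·(4^8 - 1)/(4 - 1) = (-5)·(65536 - 1)/(3) = -109225.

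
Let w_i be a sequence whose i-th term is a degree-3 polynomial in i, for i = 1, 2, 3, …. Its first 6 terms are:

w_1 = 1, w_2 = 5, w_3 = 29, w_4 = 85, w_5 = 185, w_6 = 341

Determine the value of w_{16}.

7621

1st diffs: 4, 24, 56, 100, 156.
2nd diffs: 20, 32, 44, 56.
3rd diffs: 12, 12, 12 (constant).
Newton forward-difference form: w_i = 1 + 4·C(i-1,1) + 20·C(i-1,2) + 12·C(i-1,3).
At i = 16: i-1 = 15, so w_{16} = 1 + 60 + 2100 + 5460 = 7621.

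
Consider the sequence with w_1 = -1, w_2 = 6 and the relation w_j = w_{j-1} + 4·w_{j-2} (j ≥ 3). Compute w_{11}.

Compute successive terms:
w_3 = 2;  w_4 = 26;  w_5 = 34;  w_6 = 138;  w_7 = 274;  w_8 = 826;  w_9 = 1922;  w_{10} = 5226;  w_{11} = 12914.

12914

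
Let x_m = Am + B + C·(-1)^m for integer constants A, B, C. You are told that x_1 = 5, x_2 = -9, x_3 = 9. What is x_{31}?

At m = 1, 2, 3: A + B - C = 5; 2A + B + C = -9; 3A + B - C = 9.
Subtracting the first from the second: A + 2C = -14.
Subtracting the second from the third: A - 2C = 18.
Solving: C = -8, A = 2, then B = -5.
Therefore x_{31} = 62 + (-5) + (-8)·(-1) = 65.

65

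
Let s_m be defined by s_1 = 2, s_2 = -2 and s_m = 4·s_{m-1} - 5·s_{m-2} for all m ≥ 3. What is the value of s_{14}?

Step forward from the initial values:
s_3 = -18; s_4 = -62; s_5 = -158; …; s_{11} = 18222; s_{12} = 44098; s_{13} = 85282; s_{14} = 120638.

120638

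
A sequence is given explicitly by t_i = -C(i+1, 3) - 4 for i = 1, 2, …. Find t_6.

C(7, 3) = 35, so t_6 = -39.

-39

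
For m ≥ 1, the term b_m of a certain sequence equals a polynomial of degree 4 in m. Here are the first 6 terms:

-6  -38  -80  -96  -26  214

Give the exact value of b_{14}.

26254

1st diffs: -32, -42, -16, 70, 240.
2nd diffs: -10, 26, 86, 170.
3rd diffs: 36, 60, 84.
4th diffs: 24, 24 (constant).
Newton forward-difference form: b_m = -6 + (-32)·C(m-1,1) + (-10)·C(m-1,2) + 36·C(m-1,3) + 24·C(m-1,4).
At m = 14: m-1 = 13, so b_{14} = -6 - 416 - 780 + 10296 + 17160 = 26254.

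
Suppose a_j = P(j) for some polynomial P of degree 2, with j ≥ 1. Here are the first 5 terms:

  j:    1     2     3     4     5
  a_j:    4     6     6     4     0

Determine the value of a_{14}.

1st diffs: 2, 0, -2, -4.
2nd diffs: -2, -2, -2 (constant).
Newton forward-difference form: a_j = 4 + 2·C(j-1,1) + (-2)·C(j-1,2).
At j = 14: j-1 = 13, so a_{14} = 4 + 26 - 156 = -126.

-126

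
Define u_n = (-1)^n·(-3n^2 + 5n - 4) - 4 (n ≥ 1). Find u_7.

112

(-1)^7 = -1; -3n^2 + 5n - 4 at n=7 is -116; so u_7 = 112.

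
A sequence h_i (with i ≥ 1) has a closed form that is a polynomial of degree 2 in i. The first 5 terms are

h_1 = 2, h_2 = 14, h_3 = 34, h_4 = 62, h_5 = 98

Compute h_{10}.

1st diffs: 12, 20, 28, 36.
2nd diffs: 8, 8, 8 (constant).
Newton forward-difference form: h_i = 2 + 12·C(i-1,1) + 8·C(i-1,2).
At i = 10: i-1 = 9, so h_{10} = 2 + 108 + 288 = 398.

398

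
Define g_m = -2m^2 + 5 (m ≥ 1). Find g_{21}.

-877

g_{21} = -2·21^2 + 5 = -877.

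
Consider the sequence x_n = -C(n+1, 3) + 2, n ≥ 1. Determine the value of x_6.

-33

C(7, 3) = 35, so x_6 = -33.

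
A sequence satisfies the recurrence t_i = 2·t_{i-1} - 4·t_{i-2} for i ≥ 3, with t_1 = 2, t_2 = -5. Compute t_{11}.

2560

Applying the relation repeatedly:
t_3 = -18;  t_4 = -16;  t_5 = 40;  t_6 = 144;  t_7 = 128;  t_8 = -320;  t_9 = -1152;  t_{10} = -1024;  t_{11} = 2560.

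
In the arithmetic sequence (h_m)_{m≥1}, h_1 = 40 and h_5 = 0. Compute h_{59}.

-540

Common difference d = (0 - 40) / (5 - 1) = -10.
h_m = 40 + (m - 1)·(-10).
h_{59} = 40 + 58·(-10) = -540.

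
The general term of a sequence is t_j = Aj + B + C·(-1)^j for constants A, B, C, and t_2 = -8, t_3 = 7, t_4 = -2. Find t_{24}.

Write the equations: 2A + B + C = -8; 3A + B - C = 7; 4A + B + C = -2.
Subtracting the first from the second: A - 2C = 15.
Subtracting the second from the third: A + 2C = -9.
Solving: C = -6, A = 3, then B = -8.
Therefore t_{24} = 72 + (-8) + (-6)·1 = 58.

58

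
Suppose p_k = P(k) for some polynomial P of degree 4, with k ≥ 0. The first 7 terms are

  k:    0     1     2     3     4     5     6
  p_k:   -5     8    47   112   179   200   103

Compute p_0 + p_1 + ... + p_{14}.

-58952

1st diffs: 13, 39, 65, 67, 21, -97.
2nd diffs: 26, 26, 2, -46, -118.
3rd diffs: 0, -24, -48, -72.
4th diffs: -24, -24, -24 (constant).
Newton forward-difference form: p_k = -5 + 13·C(k,1) + 26·C(k,2) + (-24)·C(k,4).
Continuing: …, -208, -853, -1976, -3745, …, p_{14} = -21481.
Summing k = 0..14 (15 terms) gives -58952.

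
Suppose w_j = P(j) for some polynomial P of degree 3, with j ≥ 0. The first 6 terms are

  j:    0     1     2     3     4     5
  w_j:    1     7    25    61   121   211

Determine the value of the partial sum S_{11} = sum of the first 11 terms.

4301

1st diffs: 6, 18, 36, 60, 90.
2nd diffs: 12, 18, 24, 30.
3rd diffs: 6, 6, 6 (constant).
Newton forward-difference form: w_j = 1 + 6·C(j,1) + 12·C(j,2) + 6·C(j,3).
Continuing: …, 337, 505, 721, 991, …, w_{10} = 1321.
Summing j = 0..10 (11 terms) gives 4301.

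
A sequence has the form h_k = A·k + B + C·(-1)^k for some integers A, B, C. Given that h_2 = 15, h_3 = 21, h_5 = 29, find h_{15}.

Plug in k = 2, 3, 5: 2A + B + C = 15; 3A + B - C = 21; 5A + B - C = 29.
Subtracting the first from the second: A - 2C = 6.
Subtracting the second from the third: 2A = 8.
Solving: C = -1, A = 4, then B = 8.
So h_k = 4·k + 8 + (-1)·(-1)^k; at k=15 this is 69.

69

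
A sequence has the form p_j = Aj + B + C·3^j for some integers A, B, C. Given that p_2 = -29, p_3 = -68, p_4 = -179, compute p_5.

Write the equations: 2A + B + 9C = -29; 3A + B + 27C = -68; 4A + B + 81C = -179.
Subtracting the first from the second: A + 18C = -39.
Subtracting the second from the third: A + 54C = -111.
Solving: C = -2, A = -3, then B = -5.
Therefore p_5 = -15 + (-5) + (-2)·243 = -506.

-506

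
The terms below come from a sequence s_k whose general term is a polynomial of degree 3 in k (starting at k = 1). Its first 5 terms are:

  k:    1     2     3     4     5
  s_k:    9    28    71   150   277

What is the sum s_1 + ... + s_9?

1st diffs: 19, 43, 79, 127.
2nd diffs: 24, 36, 48.
3rd diffs: 12, 12 (constant).
Newton forward-difference form: s_k = 9 + 19·C(k-1,1) + 24·C(k-1,2) + 12·C(k-1,3).
Continuing: 464, 723, 1066, 1505.
Summing k = 1..9 (9 terms) gives 4293.

4293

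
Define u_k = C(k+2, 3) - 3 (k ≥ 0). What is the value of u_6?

53

C(8, 3) = 56, so u_6 = 53.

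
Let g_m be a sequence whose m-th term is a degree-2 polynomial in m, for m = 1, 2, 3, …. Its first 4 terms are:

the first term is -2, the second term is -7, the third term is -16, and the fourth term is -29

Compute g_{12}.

1st diffs: -5, -9, -13.
2nd diffs: -4, -4 (constant).
Newton forward-difference form: g_m = -2 + (-5)·C(m-1,1) + (-4)·C(m-1,2).
At m = 12: m-1 = 11, so g_{12} = -2 - 55 - 220 = -277.

-277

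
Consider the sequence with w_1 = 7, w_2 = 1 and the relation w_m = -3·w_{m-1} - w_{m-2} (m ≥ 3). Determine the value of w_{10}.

9493

Step forward from the initial values:
w_3 = -10; w_4 = 29; w_5 = -77; w_6 = 202; w_7 = -529; w_8 = 1385; w_9 = -3626; w_{10} = 9493.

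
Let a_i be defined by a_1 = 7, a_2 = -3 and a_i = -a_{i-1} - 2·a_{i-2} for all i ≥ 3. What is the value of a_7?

29

a_3 = -11  a_4 = 17  a_5 = 5  a_6 = -39  a_7 = 29.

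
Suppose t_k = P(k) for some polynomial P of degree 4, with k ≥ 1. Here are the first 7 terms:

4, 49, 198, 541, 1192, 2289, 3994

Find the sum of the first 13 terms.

1st diffs: 45, 149, 343, 651, 1097, 1705.
2nd diffs: 104, 194, 308, 446, 608.
3rd diffs: 90, 114, 138, 162.
4th diffs: 24, 24, 24 (constant).
Newton forward-difference form: t_k = 4 + 45·C(k-1,1) + 104·C(k-1,2) + 90·C(k-1,3) + 24·C(k-1,4).
Continuing: …, 6493, 9996, 14737, 20974, …, t_{13} = 39088.
Summing k = 1..13 (13 terms) gives 128544.

128544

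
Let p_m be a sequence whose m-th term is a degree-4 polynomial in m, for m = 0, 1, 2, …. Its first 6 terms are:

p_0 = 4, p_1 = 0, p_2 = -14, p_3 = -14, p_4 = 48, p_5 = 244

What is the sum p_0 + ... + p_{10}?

1st diffs: -4, -14, 0, 62, 196.
2nd diffs: -10, 14, 62, 134.
3rd diffs: 24, 48, 72.
4th diffs: 24, 24 (constant).
Newton forward-difference form: p_m = 4 + (-4)·C(m,1) + (-10)·C(m,2) + 24·C(m,3) + 24·C(m,4).
Continuing: …, 670, 1446, 2716, 4648, …, p_{10} = 7434.
Summing m = 0..10 (11 terms) gives 17182.

17182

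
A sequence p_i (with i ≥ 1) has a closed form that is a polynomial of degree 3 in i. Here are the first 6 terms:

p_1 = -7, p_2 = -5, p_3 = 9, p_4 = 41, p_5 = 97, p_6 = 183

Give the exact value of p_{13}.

1st diffs: 2, 14, 32, 56, 86.
2nd diffs: 12, 18, 24, 30.
3rd diffs: 6, 6, 6 (constant).
Newton forward-difference form: p_i = -7 + 2·C(i-1,1) + 12·C(i-1,2) + 6·C(i-1,3).
At i = 13: i-1 = 12, so p_{13} = -7 + 24 + 792 + 1320 = 2129.

2129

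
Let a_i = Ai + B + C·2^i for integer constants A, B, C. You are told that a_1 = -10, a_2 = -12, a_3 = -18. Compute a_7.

-250

The three given values yield: A + B + 2C = -10; 2A + B + 4C = -12; 3A + B + 8C = -18.
Subtracting the first from the second: A + 2C = -2.
Subtracting the second from the third: A + 4C = -6.
Solving: C = -2, A = 2, then B = -8.
So a_i = 2·i + (-8) + (-2)·2^i; at i=7 this is -250.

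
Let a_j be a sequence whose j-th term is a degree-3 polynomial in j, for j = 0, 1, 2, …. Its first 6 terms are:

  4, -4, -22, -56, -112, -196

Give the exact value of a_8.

-676

1st diffs: -8, -18, -34, -56, -84.
2nd diffs: -10, -16, -22, -28.
3rd diffs: -6, -6, -6 (constant).
Newton forward-difference form: a_j = 4 + (-8)·C(j,1) + (-10)·C(j,2) + (-6)·C(j,3).
At j = 8: j = 8, so a_8 = 4 - 64 - 280 - 336 = -676.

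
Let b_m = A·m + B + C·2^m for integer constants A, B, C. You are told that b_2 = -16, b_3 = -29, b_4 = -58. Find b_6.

At m = 2, 3, 4: 2A + B + 4C = -16; 3A + B + 8C = -29; 4A + B + 16C = -58.
Subtracting the first from the second: A + 4C = -13.
Subtracting the second from the third: A + 8C = -29.
Solving: C = -4, A = 3, then B = -6.
Therefore b_6 = 18 + (-6) + (-4)·64 = -244.

-244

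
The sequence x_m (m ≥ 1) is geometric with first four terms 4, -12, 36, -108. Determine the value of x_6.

-972

Common ratio r = -3.
x_m = 4·(-3)^(m-1).
x_6 = 4·(-3)^5 = -972.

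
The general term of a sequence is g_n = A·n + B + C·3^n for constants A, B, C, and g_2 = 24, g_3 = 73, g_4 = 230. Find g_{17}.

387420411

The three given values yield: 2A + B + 9C = 24; 3A + B + 27C = 73; 4A + B + 81C = 230.
Subtracting the first from the second: A + 18C = 49.
Subtracting the second from the third: A + 54C = 157.
Solving: C = 3, A = -5, then B = 7.
Therefore g_{17} = -85 + 7 + 3·129140163 = 387420411.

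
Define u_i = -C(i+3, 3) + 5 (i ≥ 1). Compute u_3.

C(6, 3) = 20, so u_3 = -15.

-15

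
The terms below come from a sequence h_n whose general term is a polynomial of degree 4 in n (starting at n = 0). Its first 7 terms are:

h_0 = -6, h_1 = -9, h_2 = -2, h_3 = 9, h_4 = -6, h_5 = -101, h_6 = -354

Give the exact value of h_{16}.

-45894

1st diffs: -3, 7, 11, -15, -95, -253.
2nd diffs: 10, 4, -26, -80, -158.
3rd diffs: -6, -30, -54, -78.
4th diffs: -24, -24, -24 (constant).
So h_n = -n^4 + 5n^3 - 3n^2 - 4n - 6.
Evaluating at n = 16 gives h_{16} = -45894.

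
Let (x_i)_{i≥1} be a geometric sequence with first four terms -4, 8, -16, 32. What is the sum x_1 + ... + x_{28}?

357913940

Common ratio r = -2.
x_i = (-4)·(-2)^(i-1).
S = (-4)·((-2)^28 - 1)/(-2 - 1) = (-4)·(268435456 - 1)/(-3) = 357913940.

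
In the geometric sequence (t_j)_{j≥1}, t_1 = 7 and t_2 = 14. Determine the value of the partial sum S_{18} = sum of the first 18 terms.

1835001

Common ratio r = 2.
t_j = 7·2^(j-1).
S = 7·(2^18 - 1)/(2 - 1) = 7·(262144 - 1)/(1) = 1835001.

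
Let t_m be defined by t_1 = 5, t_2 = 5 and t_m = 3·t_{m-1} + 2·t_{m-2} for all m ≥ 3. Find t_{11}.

Iterate the recurrence:
t_3 = 25;  t_4 = 85;  t_5 = 305;  t_6 = 1085;  t_7 = 3865;  t_8 = 13765;  t_9 = 49025;  t_{10} = 174605;  t_{11} = 621865.

621865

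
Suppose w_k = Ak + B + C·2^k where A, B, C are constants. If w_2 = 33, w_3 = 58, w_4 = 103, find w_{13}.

41028

Plug in k = 2, 3, 4: 2A + B + 4C = 33; 3A + B + 8C = 58; 4A + B + 16C = 103.
Subtracting the first from the second: A + 4C = 25.
Subtracting the second from the third: A + 8C = 45.
Solving: C = 5, A = 5, then B = 3.
Hence w_{13} = 5·13 + 3 + 5·8192 = 41028.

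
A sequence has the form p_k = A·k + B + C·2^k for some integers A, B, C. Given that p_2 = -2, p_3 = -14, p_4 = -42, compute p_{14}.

Write the equations: 2A + B + 4C = -2; 3A + B + 8C = -14; 4A + B + 16C = -42.
Subtracting the first from the second: A + 4C = -12.
Subtracting the second from the third: A + 8C = -28.
Solving: C = -4, A = 4, then B = 6.
Hence p_{14} = 4·14 + 6 + (-4)·16384 = -65474.

-65474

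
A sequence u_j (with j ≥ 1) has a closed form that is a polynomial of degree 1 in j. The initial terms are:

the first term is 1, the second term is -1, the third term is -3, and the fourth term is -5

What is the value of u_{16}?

-29

1st diffs: -2, -2, -2 (constant).
So u_j = -2j + 3.
Evaluating at j = 16 gives u_{16} = -29.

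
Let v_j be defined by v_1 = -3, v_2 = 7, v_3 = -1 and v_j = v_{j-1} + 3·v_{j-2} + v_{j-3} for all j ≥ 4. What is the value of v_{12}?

12881

Step forward from the initial values:
v_4 = 17; v_5 = 21; v_6 = 71; v_7 = 151; v_8 = 385; v_9 = 909; v_{10} = 2215; v_{11} = 5327; v_{12} = 12881.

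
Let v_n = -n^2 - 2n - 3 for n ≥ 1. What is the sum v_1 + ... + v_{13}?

-1040

Over n = 1..13: Σn = 91, Σn² = 819.
Total = (-1)·819 + (-2)·91 + (-3)·13 = -1040.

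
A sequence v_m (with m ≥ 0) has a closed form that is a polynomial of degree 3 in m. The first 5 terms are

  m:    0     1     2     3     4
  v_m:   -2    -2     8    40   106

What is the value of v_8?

1st diffs: 0, 10, 32, 66.
2nd diffs: 10, 22, 34.
3rd diffs: 12, 12 (constant).
Newton forward-difference form: v_m = -2 + 10·C(m,2) + 12·C(m,3).
At m = 8: m = 8, so v_8 = -2 + 280 + 672 = 950.

950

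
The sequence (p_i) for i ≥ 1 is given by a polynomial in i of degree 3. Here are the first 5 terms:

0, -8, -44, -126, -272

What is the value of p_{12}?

1st diffs: -8, -36, -82, -146.
2nd diffs: -28, -46, -64.
3rd diffs: -18, -18 (constant).
So p_i = -3i^3 + 4i^2 + i - 2.
Evaluating at i = 12 gives p_{12} = -4598.

-4598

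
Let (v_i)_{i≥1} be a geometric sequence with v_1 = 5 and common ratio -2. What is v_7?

v_i = 5·(-2)^(i-1).
v_7 = 5·(-2)^6 = 320.

320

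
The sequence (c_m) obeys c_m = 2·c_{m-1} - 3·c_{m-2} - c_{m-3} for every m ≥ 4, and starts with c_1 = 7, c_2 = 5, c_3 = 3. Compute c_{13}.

Compute successive terms:
c_4 = -16  c_5 = -46  c_6 = -47  c_7 = 60  c_8 = 307  c_9 = 481  c_{10} = -19  c_{11} = -1788  c_{12} = -4000  c_{13} = -2617.

-2617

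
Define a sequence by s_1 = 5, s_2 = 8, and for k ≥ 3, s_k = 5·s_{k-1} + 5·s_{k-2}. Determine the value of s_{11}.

86468750

s_3 = 65;  s_4 = 365;  s_5 = 2150;  s_6 = 12575;  s_7 = 73625;  s_8 = 431000;  s_9 = 2523125;  s_{10} = 14770625;  s_{11} = 86468750.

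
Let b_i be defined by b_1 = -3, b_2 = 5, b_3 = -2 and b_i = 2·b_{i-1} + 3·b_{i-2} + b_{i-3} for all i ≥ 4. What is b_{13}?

134292

Compute successive terms:
b_4 = 8, b_5 = 15, b_6 = 52, b_7 = 157, b_8 = 485, b_9 = 1493, b_{10} = 4598, b_{11} = 14160, b_{12} = 43607, b_{13} = 134292.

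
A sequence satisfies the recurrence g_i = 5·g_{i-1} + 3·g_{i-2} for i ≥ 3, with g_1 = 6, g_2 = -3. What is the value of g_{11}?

g_3 = 3; g_4 = 6; g_5 = 39; g_6 = 213; g_7 = 1182; g_8 = 6549; g_9 = 36291; g_{10} = 201102; g_{11} = 1114383.

1114383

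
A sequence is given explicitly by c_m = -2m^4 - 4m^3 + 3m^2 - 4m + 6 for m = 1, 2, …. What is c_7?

-6049

c_7 = -2·7^4 - 4·7^3 + 3·7^2 - 4·7 + 6 = -6049.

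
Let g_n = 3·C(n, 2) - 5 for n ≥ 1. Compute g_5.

25

C(5, 2) = 10, so g_5 = 25.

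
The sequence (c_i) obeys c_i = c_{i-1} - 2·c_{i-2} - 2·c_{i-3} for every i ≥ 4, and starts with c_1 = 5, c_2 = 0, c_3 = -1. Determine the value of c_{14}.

Applying the relation repeatedly:
c_4 = -11, c_5 = -9, c_6 = 15, …, c_{11} = -185, c_{12} = 595, c_{13} = 1551, c_{14} = 731.

731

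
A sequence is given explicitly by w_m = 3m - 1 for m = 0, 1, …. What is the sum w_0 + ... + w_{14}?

300

Over m = 0..14: Σm = 105.
Total = (3)·105 + (-1)·15 = 300.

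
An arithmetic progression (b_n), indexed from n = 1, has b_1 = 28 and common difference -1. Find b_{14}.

b_n = 28 + (n - 1)·(-1).
b_{14} = 28 + 13·(-1) = 15.

15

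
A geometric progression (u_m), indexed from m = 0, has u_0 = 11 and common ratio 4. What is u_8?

720896

u_m = 11·4^(m-0).
u_8 = 11·4^8 = 720896.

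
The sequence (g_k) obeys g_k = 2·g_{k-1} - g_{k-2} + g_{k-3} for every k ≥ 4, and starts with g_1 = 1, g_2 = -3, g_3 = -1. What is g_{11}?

Step forward from the initial values:
g_4 = 2  g_5 = 2  g_6 = 1  g_7 = 2  g_8 = 5  g_9 = 9  g_{10} = 15  g_{11} = 26.

26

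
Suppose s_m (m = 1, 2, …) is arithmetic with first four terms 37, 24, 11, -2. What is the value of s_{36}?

Common difference d = -13.
s_m = 37 + (m - 1)·(-13).
s_{36} = 37 + 35·(-13) = -418.

-418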